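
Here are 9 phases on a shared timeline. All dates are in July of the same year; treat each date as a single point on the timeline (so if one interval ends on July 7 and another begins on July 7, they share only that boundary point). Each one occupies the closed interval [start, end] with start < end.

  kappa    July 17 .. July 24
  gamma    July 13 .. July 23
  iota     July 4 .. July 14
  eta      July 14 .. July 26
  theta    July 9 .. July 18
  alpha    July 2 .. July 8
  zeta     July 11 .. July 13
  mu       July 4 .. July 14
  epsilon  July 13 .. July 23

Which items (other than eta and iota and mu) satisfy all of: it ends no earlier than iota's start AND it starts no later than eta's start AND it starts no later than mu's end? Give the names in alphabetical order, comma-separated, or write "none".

Conditions: its end is no earlier than iota's start (X.end >= July 4) AND its start is no later than eta's start (X.start <= July 14) AND its start is no later than mu's end (X.start <= July 14).
alpha: end July 8 >= July 4? ✓; start July 2 <= July 14? ✓; start July 2 <= July 14? ✓ → yes.
epsilon: end July 23 >= July 4? ✓; start July 13 <= July 14? ✓; start July 13 <= July 14? ✓ → yes.
gamma: end July 23 >= July 4? ✓; start July 13 <= July 14? ✓; start July 13 <= July 14? ✓ → yes.
kappa: end July 24 >= July 4? ✓; start July 17 <= July 14? ✗; start July 17 <= July 14? ✗ → no.
theta: end July 18 >= July 4? ✓; start July 9 <= July 14? ✓; start July 9 <= July 14? ✓ → yes.
zeta: end July 13 >= July 4? ✓; start July 11 <= July 14? ✓; start July 11 <= July 14? ✓ → yes.
Result: alpha, epsilon, gamma, theta, zeta.

alpha, epsilon, gamma, theta, zeta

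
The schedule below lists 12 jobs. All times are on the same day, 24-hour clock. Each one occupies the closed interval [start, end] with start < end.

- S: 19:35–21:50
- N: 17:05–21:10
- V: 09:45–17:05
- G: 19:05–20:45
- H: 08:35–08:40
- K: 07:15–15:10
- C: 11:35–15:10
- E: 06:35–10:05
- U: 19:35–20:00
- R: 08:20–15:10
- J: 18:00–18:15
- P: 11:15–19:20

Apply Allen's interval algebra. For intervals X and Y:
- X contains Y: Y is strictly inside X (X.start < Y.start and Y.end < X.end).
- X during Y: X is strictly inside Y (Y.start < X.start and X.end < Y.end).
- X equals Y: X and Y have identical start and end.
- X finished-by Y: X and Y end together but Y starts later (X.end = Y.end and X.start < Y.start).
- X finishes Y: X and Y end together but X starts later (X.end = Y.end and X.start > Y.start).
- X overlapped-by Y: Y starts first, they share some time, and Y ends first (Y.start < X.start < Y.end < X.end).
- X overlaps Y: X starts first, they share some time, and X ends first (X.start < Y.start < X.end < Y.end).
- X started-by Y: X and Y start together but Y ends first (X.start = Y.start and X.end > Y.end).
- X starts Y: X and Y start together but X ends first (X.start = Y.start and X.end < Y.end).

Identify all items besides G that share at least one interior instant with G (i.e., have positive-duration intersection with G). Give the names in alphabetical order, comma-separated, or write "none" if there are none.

Target G = [19:05, 20:45].
C [11:35, 15:10] → before → no.
E [06:35, 10:05] → before → no.
H [08:35, 08:40] → before → no.
J [18:00, 18:15] → before → no.
K [07:15, 15:10] → before → no.
N [17:05, 21:10] → contains → yes.
P [11:15, 19:20] → overlaps → yes.
R [08:20, 15:10] → before → no.
S [19:35, 21:50] → overlapped-by → yes.
U [19:35, 20:00] → during → yes.
V [09:45, 17:05] → before → no.
Result: N, P, S, U.

N, P, S, U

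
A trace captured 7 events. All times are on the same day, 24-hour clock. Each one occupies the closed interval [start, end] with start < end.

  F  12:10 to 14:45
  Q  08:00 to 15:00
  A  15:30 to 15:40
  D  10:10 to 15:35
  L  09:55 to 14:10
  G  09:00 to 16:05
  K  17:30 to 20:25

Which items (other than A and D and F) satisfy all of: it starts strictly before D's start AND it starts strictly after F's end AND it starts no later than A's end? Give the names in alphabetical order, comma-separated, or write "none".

Conditions: its start is strictly before D's start (X.start < 10:10) AND its start is strictly after F's end (X.start > 14:45) AND its start is no later than A's end (X.start <= 15:40).
G: start 09:00 < 10:10? ✓; start 09:00 > 14:45? ✗; start 09:00 <= 15:40? ✓ → no.
K: start 17:30 < 10:10? ✗; start 17:30 > 14:45? ✓; start 17:30 <= 15:40? ✗ → no.
L: start 09:55 < 10:10? ✓; start 09:55 > 14:45? ✗; start 09:55 <= 15:40? ✓ → no.
Q: start 08:00 < 10:10? ✓; start 08:00 > 14:45? ✗; start 08:00 <= 15:40? ✓ → no.
Result: none.

none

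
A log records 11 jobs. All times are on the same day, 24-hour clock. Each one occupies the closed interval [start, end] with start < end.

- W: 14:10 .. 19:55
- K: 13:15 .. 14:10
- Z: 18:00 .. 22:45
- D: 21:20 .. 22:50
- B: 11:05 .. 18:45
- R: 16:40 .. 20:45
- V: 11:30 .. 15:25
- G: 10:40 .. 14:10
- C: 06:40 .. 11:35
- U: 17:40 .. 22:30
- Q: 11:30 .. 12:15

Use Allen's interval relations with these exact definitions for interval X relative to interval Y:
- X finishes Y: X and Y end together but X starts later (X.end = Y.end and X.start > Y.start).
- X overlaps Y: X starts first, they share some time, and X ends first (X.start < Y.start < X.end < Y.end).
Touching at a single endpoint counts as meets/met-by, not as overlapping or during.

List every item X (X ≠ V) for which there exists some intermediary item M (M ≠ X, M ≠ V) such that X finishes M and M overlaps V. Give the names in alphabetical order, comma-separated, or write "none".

Target V = [11:30, 15:25].
Intermediaries M with M overlaps V: C, G.
Via C — items with X finishes C: none.
Via G — items with X finishes G: K.
Union: K.

K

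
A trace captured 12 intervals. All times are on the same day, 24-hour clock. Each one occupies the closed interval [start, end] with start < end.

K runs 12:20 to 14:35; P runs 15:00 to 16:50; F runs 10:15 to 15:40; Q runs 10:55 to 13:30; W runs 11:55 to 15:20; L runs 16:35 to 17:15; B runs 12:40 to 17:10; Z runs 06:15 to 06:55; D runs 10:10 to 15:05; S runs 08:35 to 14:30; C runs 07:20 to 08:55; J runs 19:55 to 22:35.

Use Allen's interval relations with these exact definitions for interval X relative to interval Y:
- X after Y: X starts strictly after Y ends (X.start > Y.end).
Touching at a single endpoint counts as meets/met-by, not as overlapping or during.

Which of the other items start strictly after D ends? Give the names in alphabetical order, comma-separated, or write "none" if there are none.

J, L

Target D = [10:10, 15:05].
B [12:40, 17:10] → overlapped-by → no.
C [07:20, 08:55] → before → no.
F [10:15, 15:40] → overlapped-by → no.
J [19:55, 22:35] → after → yes.
K [12:20, 14:35] → during → no.
L [16:35, 17:15] → after → yes.
P [15:00, 16:50] → overlapped-by → no.
Q [10:55, 13:30] → during → no.
S [08:35, 14:30] → overlaps → no.
W [11:55, 15:20] → overlapped-by → no.
Z [06:15, 06:55] → before → no.
Result: J, L.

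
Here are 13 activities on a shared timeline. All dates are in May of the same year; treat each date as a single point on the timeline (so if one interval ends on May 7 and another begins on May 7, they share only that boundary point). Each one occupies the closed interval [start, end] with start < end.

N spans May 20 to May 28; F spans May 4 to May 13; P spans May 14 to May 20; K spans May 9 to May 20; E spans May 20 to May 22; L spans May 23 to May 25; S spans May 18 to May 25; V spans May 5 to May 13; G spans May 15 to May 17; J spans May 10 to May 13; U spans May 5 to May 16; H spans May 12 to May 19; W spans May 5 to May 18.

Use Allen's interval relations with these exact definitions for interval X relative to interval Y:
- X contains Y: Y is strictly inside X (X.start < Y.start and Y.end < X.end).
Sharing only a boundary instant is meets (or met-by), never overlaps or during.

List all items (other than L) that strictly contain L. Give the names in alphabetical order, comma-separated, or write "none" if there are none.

Target L = [May 23, May 25].
E [May 20, May 22] → before → no.
F [May 4, May 13] → before → no.
G [May 15, May 17] → before → no.
H [May 12, May 19] → before → no.
J [May 10, May 13] → before → no.
K [May 9, May 20] → before → no.
N [May 20, May 28] → contains → yes.
P [May 14, May 20] → before → no.
S [May 18, May 25] → finished-by → no.
U [May 5, May 16] → before → no.
V [May 5, May 13] → before → no.
W [May 5, May 18] → before → no.
Result: N.

N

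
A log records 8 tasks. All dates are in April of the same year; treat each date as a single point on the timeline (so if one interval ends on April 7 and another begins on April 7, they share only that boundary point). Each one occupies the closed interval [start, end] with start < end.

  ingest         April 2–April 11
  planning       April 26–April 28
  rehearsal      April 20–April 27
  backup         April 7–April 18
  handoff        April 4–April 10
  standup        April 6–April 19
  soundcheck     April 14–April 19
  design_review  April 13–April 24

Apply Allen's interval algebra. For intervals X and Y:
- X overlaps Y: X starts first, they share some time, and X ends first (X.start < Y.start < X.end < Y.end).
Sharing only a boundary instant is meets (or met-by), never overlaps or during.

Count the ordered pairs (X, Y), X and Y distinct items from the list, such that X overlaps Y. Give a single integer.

9

Checking all 56 ordered pairs for relation 'overlaps'; matching pairs in alphabetical order:
(backup, design_review): backup overlaps design_review ✓
(backup, soundcheck): backup overlaps soundcheck ✓
(design_review, rehearsal): design_review overlaps rehearsal ✓
(handoff, backup): handoff overlaps backup ✓
(handoff, standup): handoff overlaps standup ✓
(ingest, backup): ingest overlaps backup ✓
(ingest, standup): ingest overlaps standup ✓
(rehearsal, planning): rehearsal overlaps planning ✓
(standup, design_review): standup overlaps design_review ✓
Count: 9.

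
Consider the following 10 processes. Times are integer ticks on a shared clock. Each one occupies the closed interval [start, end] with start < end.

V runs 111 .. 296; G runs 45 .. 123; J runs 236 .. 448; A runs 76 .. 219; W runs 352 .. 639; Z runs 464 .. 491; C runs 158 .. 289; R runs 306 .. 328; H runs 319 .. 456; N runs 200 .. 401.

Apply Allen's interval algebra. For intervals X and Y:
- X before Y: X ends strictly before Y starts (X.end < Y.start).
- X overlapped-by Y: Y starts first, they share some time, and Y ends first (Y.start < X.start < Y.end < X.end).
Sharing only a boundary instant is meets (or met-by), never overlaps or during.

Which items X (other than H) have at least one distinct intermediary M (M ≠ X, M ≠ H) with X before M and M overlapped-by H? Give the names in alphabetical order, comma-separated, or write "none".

A, C, G, R, V

Target H = [319, 456].
Intermediaries M with M overlapped-by H: W.
Via W — items with X before W: A, C, G, R, V.
Union: A, C, G, R, V.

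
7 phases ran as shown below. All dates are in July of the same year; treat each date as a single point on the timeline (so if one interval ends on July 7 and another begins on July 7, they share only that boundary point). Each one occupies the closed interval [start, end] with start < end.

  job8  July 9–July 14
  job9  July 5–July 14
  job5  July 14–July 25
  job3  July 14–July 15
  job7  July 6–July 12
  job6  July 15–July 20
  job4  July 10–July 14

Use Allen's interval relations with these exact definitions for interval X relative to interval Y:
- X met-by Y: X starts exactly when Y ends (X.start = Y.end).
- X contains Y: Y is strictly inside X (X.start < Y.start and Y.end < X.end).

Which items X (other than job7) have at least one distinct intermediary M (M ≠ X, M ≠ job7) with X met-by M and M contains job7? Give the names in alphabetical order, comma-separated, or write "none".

job3, job5

Target job7 = [July 6, July 12].
Intermediaries M with M contains job7: job9.
Via job9 — items with X met-by job9: job3, job5.
Union: job3, job5.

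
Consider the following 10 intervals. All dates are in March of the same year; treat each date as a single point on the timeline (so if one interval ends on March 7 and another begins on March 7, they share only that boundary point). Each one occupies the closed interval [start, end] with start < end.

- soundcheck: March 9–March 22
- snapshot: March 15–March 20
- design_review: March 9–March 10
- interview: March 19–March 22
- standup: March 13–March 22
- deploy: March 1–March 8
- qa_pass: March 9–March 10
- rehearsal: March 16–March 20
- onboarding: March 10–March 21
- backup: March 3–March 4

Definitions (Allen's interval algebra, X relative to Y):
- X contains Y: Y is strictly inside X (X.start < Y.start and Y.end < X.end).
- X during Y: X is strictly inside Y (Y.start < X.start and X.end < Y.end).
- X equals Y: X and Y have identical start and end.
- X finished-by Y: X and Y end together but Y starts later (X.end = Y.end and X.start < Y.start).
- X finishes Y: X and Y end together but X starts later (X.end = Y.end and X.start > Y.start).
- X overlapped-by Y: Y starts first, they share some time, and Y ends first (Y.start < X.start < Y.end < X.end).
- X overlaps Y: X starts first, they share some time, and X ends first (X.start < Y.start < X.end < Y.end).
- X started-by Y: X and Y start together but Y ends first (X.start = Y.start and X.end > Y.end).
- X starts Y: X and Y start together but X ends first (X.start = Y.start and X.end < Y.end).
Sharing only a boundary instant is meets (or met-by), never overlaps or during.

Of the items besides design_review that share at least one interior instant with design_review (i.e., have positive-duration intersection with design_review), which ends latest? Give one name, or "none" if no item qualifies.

Target design_review = [March 9, March 10].
backup [March 3, March 4] → before → excluded.
deploy [March 1, March 8] → before → excluded.
interview [March 19, March 22] → after → excluded.
onboarding [March 10, March 21] → met-by → excluded.
qa_pass [March 9, March 10] → equals → candidate.
rehearsal [March 16, March 20] → after → excluded.
snapshot [March 15, March 20] → after → excluded.
soundcheck [March 9, March 22] → started-by → candidate.
standup [March 13, March 22] → after → excluded.
Among candidates, latest end is March 22 → soundcheck.

soundcheck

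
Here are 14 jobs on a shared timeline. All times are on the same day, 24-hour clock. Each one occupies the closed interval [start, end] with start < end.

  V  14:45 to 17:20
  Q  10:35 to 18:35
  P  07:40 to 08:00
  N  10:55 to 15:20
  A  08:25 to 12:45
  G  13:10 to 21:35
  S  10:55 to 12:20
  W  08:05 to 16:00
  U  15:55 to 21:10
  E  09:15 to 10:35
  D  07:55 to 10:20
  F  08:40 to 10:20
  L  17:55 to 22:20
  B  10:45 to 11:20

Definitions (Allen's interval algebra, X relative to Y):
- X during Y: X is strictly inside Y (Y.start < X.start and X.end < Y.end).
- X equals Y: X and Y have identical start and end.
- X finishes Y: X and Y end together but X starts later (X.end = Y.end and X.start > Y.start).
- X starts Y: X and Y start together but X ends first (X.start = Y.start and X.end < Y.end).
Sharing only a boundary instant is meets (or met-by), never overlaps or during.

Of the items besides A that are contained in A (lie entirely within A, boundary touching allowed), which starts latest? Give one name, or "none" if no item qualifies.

Target A = [08:25, 12:45].
B [10:45, 11:20] → during → candidate.
D [07:55, 10:20] → overlaps → excluded.
E [09:15, 10:35] → during → candidate.
F [08:40, 10:20] → during → candidate.
G [13:10, 21:35] → after → excluded.
L [17:55, 22:20] → after → excluded.
N [10:55, 15:20] → overlapped-by → excluded.
P [07:40, 08:00] → before → excluded.
Q [10:35, 18:35] → overlapped-by → excluded.
S [10:55, 12:20] → during → candidate.
U [15:55, 21:10] → after → excluded.
V [14:45, 17:20] → after → excluded.
W [08:05, 16:00] → contains → excluded.
Among candidates, latest start is 10:55 → S.

S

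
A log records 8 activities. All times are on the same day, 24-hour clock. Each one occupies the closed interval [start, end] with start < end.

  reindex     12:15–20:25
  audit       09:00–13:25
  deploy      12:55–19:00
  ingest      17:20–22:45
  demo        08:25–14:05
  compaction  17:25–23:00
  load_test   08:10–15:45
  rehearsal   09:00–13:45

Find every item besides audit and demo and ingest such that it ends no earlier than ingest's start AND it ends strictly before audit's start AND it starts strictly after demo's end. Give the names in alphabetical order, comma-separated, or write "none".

Conditions: its end is no earlier than ingest's start (X.end >= 17:20) AND its end is strictly before audit's start (X.end < 09:00) AND its start is strictly after demo's end (X.start > 14:05).
compaction: end 23:00 >= 17:20? ✓; end 23:00 < 09:00? ✗; start 17:25 > 14:05? ✓ → no.
deploy: end 19:00 >= 17:20? ✓; end 19:00 < 09:00? ✗; start 12:55 > 14:05? ✗ → no.
load_test: end 15:45 >= 17:20? ✗; end 15:45 < 09:00? ✗; start 08:10 > 14:05? ✗ → no.
rehearsal: end 13:45 >= 17:20? ✗; end 13:45 < 09:00? ✗; start 09:00 > 14:05? ✗ → no.
reindex: end 20:25 >= 17:20? ✓; end 20:25 < 09:00? ✗; start 12:15 > 14:05? ✗ → no.
Result: none.

none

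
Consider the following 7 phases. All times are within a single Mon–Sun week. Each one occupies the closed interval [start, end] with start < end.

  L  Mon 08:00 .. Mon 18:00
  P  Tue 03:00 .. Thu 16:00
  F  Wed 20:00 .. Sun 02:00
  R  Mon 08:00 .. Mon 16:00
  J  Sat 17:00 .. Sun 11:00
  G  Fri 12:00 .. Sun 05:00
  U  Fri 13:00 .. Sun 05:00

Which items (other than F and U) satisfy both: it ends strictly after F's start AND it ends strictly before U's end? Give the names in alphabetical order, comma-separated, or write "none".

Conditions: its end is strictly after F's start (X.end > Wed 20:00) AND its end is strictly before U's end (X.end < Sun 05:00).
G: end Sun 05:00 > Wed 20:00? ✓; end Sun 05:00 < Sun 05:00? ✗ → no.
J: end Sun 11:00 > Wed 20:00? ✓; end Sun 11:00 < Sun 05:00? ✗ → no.
L: end Mon 18:00 > Wed 20:00? ✗; end Mon 18:00 < Sun 05:00? ✓ → no.
P: end Thu 16:00 > Wed 20:00? ✓; end Thu 16:00 < Sun 05:00? ✓ → yes.
R: end Mon 16:00 > Wed 20:00? ✗; end Mon 16:00 < Sun 05:00? ✓ → no.
Result: P.

P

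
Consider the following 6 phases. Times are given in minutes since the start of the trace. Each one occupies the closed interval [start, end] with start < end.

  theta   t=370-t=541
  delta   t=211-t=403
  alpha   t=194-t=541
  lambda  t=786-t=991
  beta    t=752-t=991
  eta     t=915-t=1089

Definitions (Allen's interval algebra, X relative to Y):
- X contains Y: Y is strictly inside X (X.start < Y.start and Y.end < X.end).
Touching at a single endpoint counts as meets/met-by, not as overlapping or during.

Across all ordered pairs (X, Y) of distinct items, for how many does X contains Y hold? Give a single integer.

Checking all 30 ordered pairs for relation 'contains'; matching pairs in alphabetical order:
(alpha, delta): alpha contains delta ✓
Count: 1.

1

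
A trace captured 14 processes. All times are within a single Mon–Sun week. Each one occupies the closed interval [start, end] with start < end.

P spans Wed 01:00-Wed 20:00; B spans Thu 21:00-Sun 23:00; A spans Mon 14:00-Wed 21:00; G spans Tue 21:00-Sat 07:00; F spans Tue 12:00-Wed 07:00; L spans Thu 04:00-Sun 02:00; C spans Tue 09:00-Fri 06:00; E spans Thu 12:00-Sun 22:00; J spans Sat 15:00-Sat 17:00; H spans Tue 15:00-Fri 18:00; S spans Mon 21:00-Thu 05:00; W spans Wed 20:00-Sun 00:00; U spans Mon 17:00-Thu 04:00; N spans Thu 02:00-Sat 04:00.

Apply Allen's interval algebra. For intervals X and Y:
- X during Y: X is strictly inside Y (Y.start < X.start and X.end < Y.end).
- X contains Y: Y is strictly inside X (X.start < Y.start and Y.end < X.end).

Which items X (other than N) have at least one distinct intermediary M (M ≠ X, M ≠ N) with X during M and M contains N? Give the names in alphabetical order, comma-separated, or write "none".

Target N = [Thu 02:00, Sat 04:00].
Intermediaries M with M contains N: G, W.
Via G — items with X during G: P.
Via W — items with X during W: J.
Union: J, P.

J, P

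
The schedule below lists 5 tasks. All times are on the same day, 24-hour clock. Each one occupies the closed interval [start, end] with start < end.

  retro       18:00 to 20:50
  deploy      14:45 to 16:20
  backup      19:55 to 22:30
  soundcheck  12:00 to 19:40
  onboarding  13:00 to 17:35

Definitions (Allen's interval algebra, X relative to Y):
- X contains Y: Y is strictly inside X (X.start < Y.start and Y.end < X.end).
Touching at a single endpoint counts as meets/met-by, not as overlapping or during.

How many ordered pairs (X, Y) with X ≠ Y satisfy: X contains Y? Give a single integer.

3

Checking all 20 ordered pairs for relation 'contains'; matching pairs in alphabetical order:
(onboarding, deploy): onboarding contains deploy ✓
(soundcheck, deploy): soundcheck contains deploy ✓
(soundcheck, onboarding): soundcheck contains onboarding ✓
Count: 3.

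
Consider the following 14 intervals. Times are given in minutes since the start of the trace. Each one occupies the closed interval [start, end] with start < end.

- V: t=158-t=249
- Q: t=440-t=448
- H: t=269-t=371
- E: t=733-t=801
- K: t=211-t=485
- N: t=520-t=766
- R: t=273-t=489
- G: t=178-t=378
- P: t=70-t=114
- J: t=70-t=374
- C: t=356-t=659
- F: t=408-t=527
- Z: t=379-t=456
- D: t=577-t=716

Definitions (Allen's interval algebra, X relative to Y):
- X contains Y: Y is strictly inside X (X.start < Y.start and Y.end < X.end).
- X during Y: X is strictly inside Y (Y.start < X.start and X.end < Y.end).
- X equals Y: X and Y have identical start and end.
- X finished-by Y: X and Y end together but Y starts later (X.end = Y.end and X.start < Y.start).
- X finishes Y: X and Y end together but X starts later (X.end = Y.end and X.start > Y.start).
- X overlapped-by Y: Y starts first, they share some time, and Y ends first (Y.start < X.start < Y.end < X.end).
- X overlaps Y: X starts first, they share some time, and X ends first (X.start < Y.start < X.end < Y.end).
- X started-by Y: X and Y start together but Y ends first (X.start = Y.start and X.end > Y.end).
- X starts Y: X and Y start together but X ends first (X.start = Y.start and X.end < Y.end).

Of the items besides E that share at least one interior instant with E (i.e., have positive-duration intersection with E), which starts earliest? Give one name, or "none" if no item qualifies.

N

Target E = [t=733, t=801].
C [t=356, t=659] → before → excluded.
D [t=577, t=716] → before → excluded.
F [t=408, t=527] → before → excluded.
G [t=178, t=378] → before → excluded.
H [t=269, t=371] → before → excluded.
J [t=70, t=374] → before → excluded.
K [t=211, t=485] → before → excluded.
N [t=520, t=766] → overlaps → candidate.
P [t=70, t=114] → before → excluded.
Q [t=440, t=448] → before → excluded.
R [t=273, t=489] → before → excluded.
V [t=158, t=249] → before → excluded.
Z [t=379, t=456] → before → excluded.
Among candidates, earliest start is t=520 → N.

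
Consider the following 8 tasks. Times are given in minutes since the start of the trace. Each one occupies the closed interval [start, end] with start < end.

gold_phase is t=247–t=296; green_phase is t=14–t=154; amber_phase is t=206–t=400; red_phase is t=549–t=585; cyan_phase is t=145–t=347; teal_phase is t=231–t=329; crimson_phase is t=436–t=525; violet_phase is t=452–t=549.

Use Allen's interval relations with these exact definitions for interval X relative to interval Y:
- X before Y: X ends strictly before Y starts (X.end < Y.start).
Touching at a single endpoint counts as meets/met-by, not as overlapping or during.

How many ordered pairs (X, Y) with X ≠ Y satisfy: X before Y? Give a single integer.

Checking all 56 ordered pairs for relation 'before'; matching pairs in alphabetical order:
(amber_phase, crimson_phase): amber_phase before crimson_phase ✓
(amber_phase, red_phase): amber_phase before red_phase ✓
(amber_phase, violet_phase): amber_phase before violet_phase ✓
(crimson_phase, red_phase): crimson_phase before red_phase ✓
(cyan_phase, crimson_phase): cyan_phase before crimson_phase ✓
(cyan_phase, red_phase): cyan_phase before red_phase ✓
(cyan_phase, violet_phase): cyan_phase before violet_phase ✓
(gold_phase, crimson_phase): gold_phase before crimson_phase ✓
(gold_phase, red_phase): gold_phase before red_phase ✓
(gold_phase, violet_phase): gold_phase before violet_phase ✓
(green_phase, amber_phase): green_phase before amber_phase ✓
(green_phase, crimson_phase): green_phase before crimson_phase ✓
(green_phase, gold_phase): green_phase before gold_phase ✓
(green_phase, red_phase): green_phase before red_phase ✓
(green_phase, teal_phase): green_phase before teal_phase ✓
(green_phase, violet_phase): green_phase before violet_phase ✓
(teal_phase, crimson_phase): teal_phase before crimson_phase ✓
(teal_phase, red_phase): teal_phase before red_phase ✓
(teal_phase, violet_phase): teal_phase before violet_phase ✓
Count: 19.

19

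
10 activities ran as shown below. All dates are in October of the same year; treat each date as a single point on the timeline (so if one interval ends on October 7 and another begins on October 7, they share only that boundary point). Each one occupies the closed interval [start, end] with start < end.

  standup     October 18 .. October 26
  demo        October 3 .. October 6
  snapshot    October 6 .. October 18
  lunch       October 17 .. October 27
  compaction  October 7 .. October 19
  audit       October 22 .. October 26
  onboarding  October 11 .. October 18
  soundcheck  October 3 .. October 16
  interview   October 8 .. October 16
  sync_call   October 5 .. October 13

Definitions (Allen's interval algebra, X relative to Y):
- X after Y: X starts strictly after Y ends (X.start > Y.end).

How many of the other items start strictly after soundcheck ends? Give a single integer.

3

Target soundcheck = [October 3, October 16].
audit [October 22, October 26] → after → counts.
compaction [October 7, October 19] → overlapped-by → no.
demo [October 3, October 6] → starts → no.
interview [October 8, October 16] → finishes → no.
lunch [October 17, October 27] → after → counts.
onboarding [October 11, October 18] → overlapped-by → no.
snapshot [October 6, October 18] → overlapped-by → no.
standup [October 18, October 26] → after → counts.
sync_call [October 5, October 13] → during → no.
Total: 3.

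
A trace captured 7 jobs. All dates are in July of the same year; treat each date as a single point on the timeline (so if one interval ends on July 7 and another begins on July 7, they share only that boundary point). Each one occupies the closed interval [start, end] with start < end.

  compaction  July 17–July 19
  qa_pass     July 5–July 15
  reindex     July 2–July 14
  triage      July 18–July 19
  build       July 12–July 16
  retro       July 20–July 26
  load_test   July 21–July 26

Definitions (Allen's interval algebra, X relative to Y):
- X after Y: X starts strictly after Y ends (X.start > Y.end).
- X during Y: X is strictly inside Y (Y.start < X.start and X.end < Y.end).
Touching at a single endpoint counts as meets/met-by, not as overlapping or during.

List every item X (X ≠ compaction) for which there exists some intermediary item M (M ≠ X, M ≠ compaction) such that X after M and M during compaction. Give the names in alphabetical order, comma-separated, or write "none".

none

Target compaction = [July 17, July 19].
Intermediaries M with M during compaction: none.
Union: none.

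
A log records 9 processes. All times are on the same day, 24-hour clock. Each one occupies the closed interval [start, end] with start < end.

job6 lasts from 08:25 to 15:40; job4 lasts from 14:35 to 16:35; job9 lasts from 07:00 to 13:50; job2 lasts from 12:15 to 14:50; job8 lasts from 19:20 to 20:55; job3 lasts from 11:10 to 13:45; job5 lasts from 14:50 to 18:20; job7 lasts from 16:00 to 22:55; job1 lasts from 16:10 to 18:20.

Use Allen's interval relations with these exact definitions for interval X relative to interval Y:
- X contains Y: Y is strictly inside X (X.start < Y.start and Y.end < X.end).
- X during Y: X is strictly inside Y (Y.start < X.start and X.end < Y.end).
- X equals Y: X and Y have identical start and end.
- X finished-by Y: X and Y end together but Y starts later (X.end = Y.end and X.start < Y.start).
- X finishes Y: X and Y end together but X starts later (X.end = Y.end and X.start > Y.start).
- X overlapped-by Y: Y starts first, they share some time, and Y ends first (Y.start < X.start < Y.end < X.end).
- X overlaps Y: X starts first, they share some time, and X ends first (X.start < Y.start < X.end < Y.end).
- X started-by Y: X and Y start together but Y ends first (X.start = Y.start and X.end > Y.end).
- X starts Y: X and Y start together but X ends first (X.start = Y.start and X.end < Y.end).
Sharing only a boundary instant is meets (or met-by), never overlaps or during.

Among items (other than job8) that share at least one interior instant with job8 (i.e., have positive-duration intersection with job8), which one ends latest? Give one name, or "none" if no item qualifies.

job7

Target job8 = [19:20, 20:55].
job1 [16:10, 18:20] → before → excluded.
job2 [12:15, 14:50] → before → excluded.
job3 [11:10, 13:45] → before → excluded.
job4 [14:35, 16:35] → before → excluded.
job5 [14:50, 18:20] → before → excluded.
job6 [08:25, 15:40] → before → excluded.
job7 [16:00, 22:55] → contains → candidate.
job9 [07:00, 13:50] → before → excluded.
Among candidates, latest end is 22:55 → job7.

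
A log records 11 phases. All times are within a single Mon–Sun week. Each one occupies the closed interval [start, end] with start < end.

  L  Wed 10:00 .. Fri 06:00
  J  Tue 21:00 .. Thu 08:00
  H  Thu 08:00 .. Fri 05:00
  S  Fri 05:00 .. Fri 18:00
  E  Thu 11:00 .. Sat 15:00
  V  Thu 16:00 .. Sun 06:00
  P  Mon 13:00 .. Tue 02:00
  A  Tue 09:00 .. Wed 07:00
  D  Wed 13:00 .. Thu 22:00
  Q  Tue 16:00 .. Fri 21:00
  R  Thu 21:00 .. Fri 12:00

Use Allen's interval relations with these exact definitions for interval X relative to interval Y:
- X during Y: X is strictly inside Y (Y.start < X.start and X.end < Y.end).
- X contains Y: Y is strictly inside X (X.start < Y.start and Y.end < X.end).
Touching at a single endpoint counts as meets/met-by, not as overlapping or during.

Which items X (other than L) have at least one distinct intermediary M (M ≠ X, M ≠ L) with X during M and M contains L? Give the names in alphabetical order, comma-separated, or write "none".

Target L = [Wed 10:00, Fri 06:00].
Intermediaries M with M contains L: Q.
Via Q — items with X during Q: D, H, J, R, S.
Union: D, H, J, R, S.

D, H, J, R, S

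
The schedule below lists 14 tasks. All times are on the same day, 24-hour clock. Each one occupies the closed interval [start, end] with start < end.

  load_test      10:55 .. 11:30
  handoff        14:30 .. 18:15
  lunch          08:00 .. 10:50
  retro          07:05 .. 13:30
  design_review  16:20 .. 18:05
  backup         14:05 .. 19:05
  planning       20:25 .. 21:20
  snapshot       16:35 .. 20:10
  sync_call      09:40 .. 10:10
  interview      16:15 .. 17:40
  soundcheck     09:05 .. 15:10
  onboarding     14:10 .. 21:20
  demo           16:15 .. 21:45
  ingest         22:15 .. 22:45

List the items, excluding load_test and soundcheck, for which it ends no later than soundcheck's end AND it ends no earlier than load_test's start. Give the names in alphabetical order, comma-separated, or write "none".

retro

Conditions: its end is no later than soundcheck's end (X.end <= 15:10) AND its end is no earlier than load_test's start (X.end >= 10:55).
backup: end 19:05 <= 15:10? ✗; end 19:05 >= 10:55? ✓ → no.
demo: end 21:45 <= 15:10? ✗; end 21:45 >= 10:55? ✓ → no.
design_review: end 18:05 <= 15:10? ✗; end 18:05 >= 10:55? ✓ → no.
handoff: end 18:15 <= 15:10? ✗; end 18:15 >= 10:55? ✓ → no.
ingest: end 22:45 <= 15:10? ✗; end 22:45 >= 10:55? ✓ → no.
interview: end 17:40 <= 15:10? ✗; end 17:40 >= 10:55? ✓ → no.
lunch: end 10:50 <= 15:10? ✓; end 10:50 >= 10:55? ✗ → no.
onboarding: end 21:20 <= 15:10? ✗; end 21:20 >= 10:55? ✓ → no.
planning: end 21:20 <= 15:10? ✗; end 21:20 >= 10:55? ✓ → no.
retro: end 13:30 <= 15:10? ✓; end 13:30 >= 10:55? ✓ → yes.
snapshot: end 20:10 <= 15:10? ✗; end 20:10 >= 10:55? ✓ → no.
sync_call: end 10:10 <= 15:10? ✓; end 10:10 >= 10:55? ✗ → no.
Result: retro.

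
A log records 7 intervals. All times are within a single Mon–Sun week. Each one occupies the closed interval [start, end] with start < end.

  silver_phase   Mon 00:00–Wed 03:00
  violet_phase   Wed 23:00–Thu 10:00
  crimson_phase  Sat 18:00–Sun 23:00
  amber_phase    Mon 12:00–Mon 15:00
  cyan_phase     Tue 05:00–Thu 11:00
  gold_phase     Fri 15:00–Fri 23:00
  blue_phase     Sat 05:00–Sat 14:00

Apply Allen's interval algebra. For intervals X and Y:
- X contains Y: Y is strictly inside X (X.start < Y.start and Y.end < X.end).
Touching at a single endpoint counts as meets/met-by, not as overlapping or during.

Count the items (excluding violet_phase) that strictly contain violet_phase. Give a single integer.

1

Target violet_phase = [Wed 23:00, Thu 10:00].
amber_phase [Mon 12:00, Mon 15:00] → before → no.
blue_phase [Sat 05:00, Sat 14:00] → after → no.
crimson_phase [Sat 18:00, Sun 23:00] → after → no.
cyan_phase [Tue 05:00, Thu 11:00] → contains → counts.
gold_phase [Fri 15:00, Fri 23:00] → after → no.
silver_phase [Mon 00:00, Wed 03:00] → before → no.
Total: 1.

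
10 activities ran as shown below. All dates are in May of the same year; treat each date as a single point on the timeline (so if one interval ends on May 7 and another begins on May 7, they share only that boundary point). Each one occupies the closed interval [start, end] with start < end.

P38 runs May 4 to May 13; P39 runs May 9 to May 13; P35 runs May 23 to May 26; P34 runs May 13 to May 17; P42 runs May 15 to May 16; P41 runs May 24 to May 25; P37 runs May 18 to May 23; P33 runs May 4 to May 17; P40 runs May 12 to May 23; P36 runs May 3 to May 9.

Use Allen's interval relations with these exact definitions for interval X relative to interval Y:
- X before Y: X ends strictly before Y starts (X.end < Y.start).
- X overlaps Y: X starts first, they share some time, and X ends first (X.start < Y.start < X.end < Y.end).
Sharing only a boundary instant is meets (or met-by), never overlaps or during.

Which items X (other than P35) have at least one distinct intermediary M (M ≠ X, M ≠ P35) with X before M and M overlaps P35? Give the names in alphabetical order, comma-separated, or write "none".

Target P35 = [May 23, May 26].
Intermediaries M with M overlaps P35: none.
Union: none.

none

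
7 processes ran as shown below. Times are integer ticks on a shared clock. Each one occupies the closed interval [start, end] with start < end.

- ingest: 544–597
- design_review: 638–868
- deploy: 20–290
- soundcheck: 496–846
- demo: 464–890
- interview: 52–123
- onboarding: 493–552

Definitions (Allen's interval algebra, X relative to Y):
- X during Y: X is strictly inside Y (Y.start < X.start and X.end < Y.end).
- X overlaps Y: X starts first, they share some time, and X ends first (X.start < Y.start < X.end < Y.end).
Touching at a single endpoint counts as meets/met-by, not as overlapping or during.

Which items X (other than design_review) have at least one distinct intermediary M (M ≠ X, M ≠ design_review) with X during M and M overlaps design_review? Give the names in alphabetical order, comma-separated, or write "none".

Target design_review = [638, 868].
Intermediaries M with M overlaps design_review: soundcheck.
Via soundcheck — items with X during soundcheck: ingest.
Union: ingest.

ingest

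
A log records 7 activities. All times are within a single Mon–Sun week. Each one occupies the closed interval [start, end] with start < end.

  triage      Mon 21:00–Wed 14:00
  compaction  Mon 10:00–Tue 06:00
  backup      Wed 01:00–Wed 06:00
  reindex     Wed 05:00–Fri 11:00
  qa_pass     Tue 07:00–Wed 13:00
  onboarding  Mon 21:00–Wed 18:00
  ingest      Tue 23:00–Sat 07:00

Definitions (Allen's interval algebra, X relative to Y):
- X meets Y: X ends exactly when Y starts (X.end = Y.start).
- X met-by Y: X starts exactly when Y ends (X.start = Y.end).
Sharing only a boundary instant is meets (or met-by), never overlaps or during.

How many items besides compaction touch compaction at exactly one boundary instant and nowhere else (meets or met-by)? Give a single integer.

0

Target compaction = [Mon 10:00, Tue 06:00].
backup [Wed 01:00, Wed 06:00] → after → no.
ingest [Tue 23:00, Sat 07:00] → after → no.
onboarding [Mon 21:00, Wed 18:00] → overlapped-by → no.
qa_pass [Tue 07:00, Wed 13:00] → after → no.
reindex [Wed 05:00, Fri 11:00] → after → no.
triage [Mon 21:00, Wed 14:00] → overlapped-by → no.
Total: 0.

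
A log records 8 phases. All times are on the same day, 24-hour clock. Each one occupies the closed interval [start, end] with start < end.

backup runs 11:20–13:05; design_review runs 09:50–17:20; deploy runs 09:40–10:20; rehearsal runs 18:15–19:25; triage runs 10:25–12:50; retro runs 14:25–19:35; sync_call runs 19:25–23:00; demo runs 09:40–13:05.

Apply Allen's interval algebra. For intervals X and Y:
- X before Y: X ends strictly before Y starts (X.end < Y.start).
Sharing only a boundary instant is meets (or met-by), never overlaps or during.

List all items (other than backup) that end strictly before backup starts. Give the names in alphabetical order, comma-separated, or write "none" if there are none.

deploy

Target backup = [11:20, 13:05].
demo [09:40, 13:05] → finished-by → no.
deploy [09:40, 10:20] → before → yes.
design_review [09:50, 17:20] → contains → no.
rehearsal [18:15, 19:25] → after → no.
retro [14:25, 19:35] → after → no.
sync_call [19:25, 23:00] → after → no.
triage [10:25, 12:50] → overlaps → no.
Result: deploy.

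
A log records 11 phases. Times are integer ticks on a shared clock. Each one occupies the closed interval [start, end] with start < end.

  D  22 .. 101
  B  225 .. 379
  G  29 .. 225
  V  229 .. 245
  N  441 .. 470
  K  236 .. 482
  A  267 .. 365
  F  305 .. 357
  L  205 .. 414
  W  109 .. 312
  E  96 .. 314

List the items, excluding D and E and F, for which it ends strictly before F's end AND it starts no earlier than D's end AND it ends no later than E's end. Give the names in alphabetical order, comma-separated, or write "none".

V, W

Conditions: its end is strictly before F's end (X.end < 357) AND its start is no earlier than D's end (X.start >= 101) AND its end is no later than E's end (X.end <= 314).
A: end 365 < 357? ✗; start 267 >= 101? ✓; end 365 <= 314? ✗ → no.
B: end 379 < 357? ✗; start 225 >= 101? ✓; end 379 <= 314? ✗ → no.
G: end 225 < 357? ✓; start 29 >= 101? ✗; end 225 <= 314? ✓ → no.
K: end 482 < 357? ✗; start 236 >= 101? ✓; end 482 <= 314? ✗ → no.
L: end 414 < 357? ✗; start 205 >= 101? ✓; end 414 <= 314? ✗ → no.
N: end 470 < 357? ✗; start 441 >= 101? ✓; end 470 <= 314? ✗ → no.
V: end 245 < 357? ✓; start 229 >= 101? ✓; end 245 <= 314? ✓ → yes.
W: end 312 < 357? ✓; start 109 >= 101? ✓; end 312 <= 314? ✓ → yes.
Result: V, W.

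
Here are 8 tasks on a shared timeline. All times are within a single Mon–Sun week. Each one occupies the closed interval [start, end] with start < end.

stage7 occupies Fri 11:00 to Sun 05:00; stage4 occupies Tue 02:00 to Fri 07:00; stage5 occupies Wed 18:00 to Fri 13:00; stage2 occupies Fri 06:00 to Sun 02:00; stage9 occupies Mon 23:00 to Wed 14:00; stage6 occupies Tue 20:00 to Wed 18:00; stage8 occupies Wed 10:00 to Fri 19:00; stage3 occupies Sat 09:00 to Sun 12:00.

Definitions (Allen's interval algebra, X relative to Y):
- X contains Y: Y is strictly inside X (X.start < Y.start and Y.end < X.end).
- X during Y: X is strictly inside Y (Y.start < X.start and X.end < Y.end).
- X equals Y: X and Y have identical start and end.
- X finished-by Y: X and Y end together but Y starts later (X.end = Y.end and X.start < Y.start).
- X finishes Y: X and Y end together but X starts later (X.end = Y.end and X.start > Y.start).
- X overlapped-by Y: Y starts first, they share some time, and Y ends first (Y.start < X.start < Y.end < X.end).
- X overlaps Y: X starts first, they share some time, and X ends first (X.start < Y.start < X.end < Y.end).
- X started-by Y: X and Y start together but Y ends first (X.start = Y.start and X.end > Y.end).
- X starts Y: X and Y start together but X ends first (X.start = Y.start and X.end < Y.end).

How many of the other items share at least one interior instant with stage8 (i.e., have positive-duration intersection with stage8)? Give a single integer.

6

Target stage8 = [Wed 10:00, Fri 19:00].
stage2 [Fri 06:00, Sun 02:00] → overlapped-by → counts.
stage3 [Sat 09:00, Sun 12:00] → after → no.
stage4 [Tue 02:00, Fri 07:00] → overlaps → counts.
stage5 [Wed 18:00, Fri 13:00] → during → counts.
stage6 [Tue 20:00, Wed 18:00] → overlaps → counts.
stage7 [Fri 11:00, Sun 05:00] → overlapped-by → counts.
stage9 [Mon 23:00, Wed 14:00] → overlaps → counts.
Total: 6.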